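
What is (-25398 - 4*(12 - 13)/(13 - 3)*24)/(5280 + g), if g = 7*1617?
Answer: -42314/27665 ≈ -1.5295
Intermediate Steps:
g = 11319
(-25398 - 4*(12 - 13)/(13 - 3)*24)/(5280 + g) = (-25398 - 4*(12 - 13)/(13 - 3)*24)/(5280 + 11319) = (-25398 - (-4)/10*24)/16599 = (-25398 - (-4)/10*24)*(1/16599) = (-25398 - 4*(-⅒)*24)*(1/16599) = (-25398 + (⅖)*24)*(1/16599) = (-25398 + 48/5)*(1/16599) = -126942/5*1/16599 = -42314/27665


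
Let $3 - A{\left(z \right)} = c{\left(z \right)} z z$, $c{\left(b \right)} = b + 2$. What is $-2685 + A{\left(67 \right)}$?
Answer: $-312423$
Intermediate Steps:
$c{\left(b \right)} = 2 + b$
$A{\left(z \right)} = 3 - z^{2} \left(2 + z\right)$ ($A{\left(z \right)} = 3 - \left(2 + z\right) z z = 3 - z \left(2 + z\right) z = 3 - z^{2} \left(2 + z\right)$)
$-2685 + A{\left(67 \right)} = -2685 + \left(3 - 67^{2} \left(2 + 67\right)\right) = -2685 + \left(3 - 4489 \cdot 69\right) = -2685 + \left(3 - 309741\right) = -2685 - 309738 = -312423$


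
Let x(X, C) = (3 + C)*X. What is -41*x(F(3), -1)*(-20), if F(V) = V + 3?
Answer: 9840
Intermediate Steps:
F(V) = 3 + V
x(X, C) = X*(3 + C)
-41*x(F(3), -1)*(-20) = -41*(3 + 3)*(3 - 1)*(-20) = -246*2*(-20) = -41*12*(-20) = -492*(-20) = 9840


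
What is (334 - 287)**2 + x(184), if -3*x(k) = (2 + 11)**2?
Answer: 6458/3 ≈ 2152.7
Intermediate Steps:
x(k) = -169/3 (x(k) = -(2 + 11)**2/3 = -1/3*13**2 = -1/3*169 = -169/3)
(334 - 287)**2 + x(184) = (334 - 287)**2 - 169/3 = 47**2 - 169/3 = 2209 - 169/3 = 6458/3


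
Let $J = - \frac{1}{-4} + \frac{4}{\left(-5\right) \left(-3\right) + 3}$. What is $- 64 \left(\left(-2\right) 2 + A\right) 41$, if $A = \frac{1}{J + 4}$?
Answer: $\frac{1595392}{161} \approx 9909.3$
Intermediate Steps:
$J = \frac{17}{36}$ ($J = \left(-1\right) \left(- \frac{1}{4}\right) + \frac{4}{15 + 3} = \frac{1}{4} + \frac{4}{18} = \frac{1}{4} + 4 \cdot \frac{1}{18} = \frac{1}{4} + \frac{2}{9} = \frac{17}{36} \approx 0.47222$)
$A = \frac{36}{161}$ ($A = \frac{1}{\frac{17}{36} + 4} = \frac{1}{\frac{161}{36}} = \frac{36}{161} \approx 0.2236$)
$- 64 \left(\left(-2\right) 2 + A\right) 41 = - 64 \left(\left(-2\right) 2 + \frac{36}{161}\right) 41 = - 64 \left(-4 + \frac{36}{161}\right) 41 = \left(-64\right) \left(- \frac{608}{161}\right) 41 = \frac{38912}{161} \cdot 41 = \frac{1595392}{161}$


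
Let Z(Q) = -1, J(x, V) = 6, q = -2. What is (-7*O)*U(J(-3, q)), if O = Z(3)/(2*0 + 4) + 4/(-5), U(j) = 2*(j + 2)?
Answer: 588/5 ≈ 117.60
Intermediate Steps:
U(j) = 4 + 2*j (U(j) = 2*(2 + j) = 4 + 2*j)
O = -21/20 (O = -1/(2*0 + 4) + 4/(-5) = -1/(0 + 4) + 4*(-1/5) = -1/4 - 4/5 = -21/20 ≈ -1.0500)
(-7*O)*U(J(-3, q)) = (-7*(-21/20))*(4 + 2*6) = 147*(4 + 12)/20 = (147/20)*16 = 588/5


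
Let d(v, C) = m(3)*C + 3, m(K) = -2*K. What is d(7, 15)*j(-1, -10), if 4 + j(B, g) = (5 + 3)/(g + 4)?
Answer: 464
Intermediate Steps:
j(B, g) = -4 + 8/(4 + g) (j(B, g) = -4 + (5 + 3)/(g + 4) = -4 + 8/(4 + g))
d(v, C) = 3 - 6*C (d(v, C) = (-2*3)*C + 3 = -6*C + 3 = 3 - 6*C)
d(7, 15)*j(-1, -10) = (3 - 6*15)*(4*(-2 - 1*(-10))/(4 - 10)) = (3 - 90)*(4*(-2 + 10)/(-6)) = -348*(-1)*8/6 = -87*(-16/3) = 464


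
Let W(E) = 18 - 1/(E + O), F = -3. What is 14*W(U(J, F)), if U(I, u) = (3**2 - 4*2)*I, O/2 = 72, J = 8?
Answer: 19145/76 ≈ 251.91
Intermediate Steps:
O = 144 (O = 2*72 = 144)
U(I, u) = I (U(I, u) = (9 - 8)*I = 1*I = I)
W(E) = 18 - 1/(144 + E) (W(E) = 18 - 1/(E + 144) = 18 - 1/(144 + E))
14*W(U(J, F)) = 14*((2591 + 18*8)/(144 + 8)) = 14*((2591 + 144)/152) = 14*((1/152)*2735) = 14*(2735/152) = 19145/76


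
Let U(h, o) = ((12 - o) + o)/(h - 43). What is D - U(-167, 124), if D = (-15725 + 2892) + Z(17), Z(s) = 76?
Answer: -446493/35 ≈ -12757.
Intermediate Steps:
U(h, o) = 12/(-43 + h)
D = -12757 (D = (-15725 + 2892) + 76 = -12833 + 76 = -12757)
D - U(-167, 124) = -12757 - 12/(-43 - 167) = -12757 - 12/(-210) = -12757 - 12*(-1)/210 = -12757 - 1*(-2/35) = -12757 + 2/35 = -446493/35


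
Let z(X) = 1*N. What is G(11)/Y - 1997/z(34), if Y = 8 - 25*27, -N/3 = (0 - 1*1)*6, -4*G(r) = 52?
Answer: -1331765/12006 ≈ -110.92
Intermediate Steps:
G(r) = -13 (G(r) = -1/4*52 = -13)
N = 18 (N = -3*(0 - 1*1)*6 = -3*(0 - 1)*6 = -(-3)*6 = -3*(-6) = 18)
Y = -667 (Y = 8 - 675 = -667)
z(X) = 18 (z(X) = 1*18 = 18)
G(11)/Y - 1997/z(34) = -13/(-667) - 1997/18 = -13*(-1/667) - 1997*1/18 = 13/667 - 1997/18 = -1331765/12006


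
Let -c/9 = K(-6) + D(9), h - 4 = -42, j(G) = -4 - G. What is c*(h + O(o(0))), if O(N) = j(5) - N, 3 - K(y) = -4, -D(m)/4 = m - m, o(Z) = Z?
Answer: 2961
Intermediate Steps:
D(m) = 0 (D(m) = -4*(m - m) = -4*0 = 0)
K(y) = 7 (K(y) = 3 - 1*(-4) = 3 + 4 = 7)
h = -38 (h = 4 - 42 = -38)
c = -63 (c = -9*(7 + 0) = -9*7 = -63)
O(N) = -9 - N (O(N) = (-4 - 1*5) - N = (-4 - 5) - N = -9 - N)
c*(h + O(o(0))) = -63*(-38 + (-9 - 1*0)) = -63*(-38 + (-9 + 0)) = -63*(-38 - 9) = -63*(-47) = 2961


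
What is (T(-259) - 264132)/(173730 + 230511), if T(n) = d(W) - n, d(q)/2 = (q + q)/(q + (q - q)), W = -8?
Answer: -263869/404241 ≈ -0.65275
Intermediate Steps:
d(q) = 4 (d(q) = 2*((q + q)/(q + (q - q))) = 2*((2*q)/(q + 0)) = 2*((2*q)/q) = 2*2 = 4)
T(n) = 4 - n
(T(-259) - 264132)/(173730 + 230511) = ((4 - 1*(-259)) - 264132)/(173730 + 230511) = ((4 + 259) - 264132)/404241 = (263 - 264132)*(1/404241) = -263869*1/404241 = -263869/404241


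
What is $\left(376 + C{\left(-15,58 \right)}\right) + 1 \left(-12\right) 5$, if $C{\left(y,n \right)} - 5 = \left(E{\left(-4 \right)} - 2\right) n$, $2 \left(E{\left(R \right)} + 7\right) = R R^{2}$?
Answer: $-2057$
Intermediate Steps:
$E{\left(R \right)} = -7 + \frac{R^{3}}{2}$ ($E{\left(R \right)} = -7 + \frac{R R^{2}}{2} = -7 + \frac{R^{3}}{2}$)
$C{\left(y,n \right)} = 5 - 41 n$ ($C{\left(y,n \right)} = 5 + \left(\left(-7 + \frac{\left(-4\right)^{3}}{2}\right) - 2\right) n = 5 + \left(\left(-7 + \frac{1}{2} \left(-64\right)\right) - 2\right) n = 5 + \left(\left(-7 - 32\right) - 2\right) n = 5 + \left(-39 - 2\right) n = 5 - 41 n$)
$\left(376 + C{\left(-15,58 \right)}\right) + 1 \left(-12\right) 5 = \left(376 + \left(5 - 2378\right)\right) + 1 \left(-12\right) 5 = \left(376 + \left(5 - 2378\right)\right) - 60 = \left(376 - 2373\right) - 60 = -1997 - 60 = -2057$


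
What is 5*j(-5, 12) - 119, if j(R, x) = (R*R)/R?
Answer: -144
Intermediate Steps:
j(R, x) = R (j(R, x) = R²/R = R)
5*j(-5, 12) - 119 = 5*(-5) - 119 = -25 - 119 = -144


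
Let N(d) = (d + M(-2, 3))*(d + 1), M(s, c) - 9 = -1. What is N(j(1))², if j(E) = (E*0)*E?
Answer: 64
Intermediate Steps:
M(s, c) = 8 (M(s, c) = 9 - 1 = 8)
j(E) = 0 (j(E) = 0*E = 0)
N(d) = (1 + d)*(8 + d) (N(d) = (d + 8)*(d + 1) = (8 + d)*(1 + d) = (1 + d)*(8 + d))
N(j(1))² = (8 + 0² + 9*0)² = (8 + 0 + 0)² = 8² = 64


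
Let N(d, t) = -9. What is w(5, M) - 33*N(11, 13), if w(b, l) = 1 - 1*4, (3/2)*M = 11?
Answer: 294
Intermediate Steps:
M = 22/3 (M = (2/3)*11 = 22/3 ≈ 7.3333)
w(b, l) = -3 (w(b, l) = 1 - 4 = -3)
w(5, M) - 33*N(11, 13) = -3 - 33*(-9) = -3 + 297 = 294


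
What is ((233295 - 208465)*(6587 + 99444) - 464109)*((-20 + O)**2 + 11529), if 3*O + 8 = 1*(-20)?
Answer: 293513008169605/9 ≈ 3.2613e+13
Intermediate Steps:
O = -28/3 (O = -8/3 + (1*(-20))/3 = -8/3 + (1/3)*(-20) = -8/3 - 20/3 = -28/3 ≈ -9.3333)
((233295 - 208465)*(6587 + 99444) - 464109)*((-20 + O)**2 + 11529) = ((233295 - 208465)*(6587 + 99444) - 464109)*((-20 - 28/3)**2 + 11529) = (24830*106031 - 464109)*((-88/3)**2 + 11529) = (2632749730 - 464109)*(7744/9 + 11529) = 2632285621*(111505/9) = 293513008169605/9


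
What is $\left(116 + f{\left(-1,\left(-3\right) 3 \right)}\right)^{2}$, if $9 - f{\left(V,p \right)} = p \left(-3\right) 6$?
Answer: $1369$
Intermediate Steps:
$f{\left(V,p \right)} = 9 + 18 p$ ($f{\left(V,p \right)} = 9 - p \left(-3\right) 6 = 9 - - 3 p 6 = 9 - - 18 p = 9 + 18 p$)
$\left(116 + f{\left(-1,\left(-3\right) 3 \right)}\right)^{2} = \left(116 + \left(9 + 18 \left(\left(-3\right) 3\right)\right)\right)^{2} = \left(116 + \left(9 + 18 \left(-9\right)\right)\right)^{2} = \left(116 + \left(9 - 162\right)\right)^{2} = \left(116 - 153\right)^{2} = \left(-37\right)^{2} = 1369$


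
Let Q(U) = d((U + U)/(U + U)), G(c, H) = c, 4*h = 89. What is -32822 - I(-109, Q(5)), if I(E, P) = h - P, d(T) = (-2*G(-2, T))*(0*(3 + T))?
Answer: -131377/4 ≈ -32844.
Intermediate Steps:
h = 89/4 (h = (¼)*89 = 89/4 ≈ 22.250)
d(T) = 0 (d(T) = (-2*(-2))*(0*(3 + T)) = 4*0 = 0)
Q(U) = 0
I(E, P) = 89/4 - P
-32822 - I(-109, Q(5)) = -32822 - (89/4 - 1*0) = -32822 - (89/4 + 0) = -32822 - 1*89/4 = -32822 - 89/4 = -131377/4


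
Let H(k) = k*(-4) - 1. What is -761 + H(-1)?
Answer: -758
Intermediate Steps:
H(k) = -1 - 4*k (H(k) = -4*k - 1 = -1 - 4*k)
-761 + H(-1) = -761 + (-1 - 4*(-1)) = -761 + (-1 + 4) = -761 + 3 = -758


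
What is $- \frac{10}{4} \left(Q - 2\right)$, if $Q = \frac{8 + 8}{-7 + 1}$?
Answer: $\frac{35}{3} \approx 11.667$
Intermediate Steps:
$Q = - \frac{8}{3}$ ($Q = \frac{16}{-6} = 16 \left(- \frac{1}{6}\right) = - \frac{8}{3} \approx -2.6667$)
$- \frac{10}{4} \left(Q - 2\right) = - \frac{10}{4} \left(- \frac{8}{3} - 2\right) = \left(-10\right) \frac{1}{4} \left(- \frac{14}{3}\right) = \left(- \frac{5}{2}\right) \left(- \frac{14}{3}\right) = \frac{35}{3}$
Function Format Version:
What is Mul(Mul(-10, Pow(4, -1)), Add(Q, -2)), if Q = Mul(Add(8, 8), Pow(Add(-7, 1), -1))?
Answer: Rational(35, 3) ≈ 11.667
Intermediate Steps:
Q = Rational(-8, 3) (Q = Mul(16, Pow(-6, -1)) = Mul(16, Rational(-1, 6)) = Rational(-8, 3) ≈ -2.6667)
Mul(Mul(-10, Pow(4, -1)), Add(Q, -2)) = Mul(Mul(-10, Pow(4, -1)), Add(Rational(-8, 3), -2)) = Mul(Mul(-10, Rational(1, 4)), Rational(-14, 3)) = Mul(Rational(-5, 2), Rational(-14, 3)) = Rational(35, 3)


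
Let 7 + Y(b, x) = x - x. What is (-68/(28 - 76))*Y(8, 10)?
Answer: -119/12 ≈ -9.9167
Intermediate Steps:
Y(b, x) = -7 (Y(b, x) = -7 + (x - x) = -7 + 0 = -7)
(-68/(28 - 76))*Y(8, 10) = -68/(28 - 76)*(-7) = -68/(-48)*(-7) = -68*(-1/48)*(-7) = (17/12)*(-7) = -119/12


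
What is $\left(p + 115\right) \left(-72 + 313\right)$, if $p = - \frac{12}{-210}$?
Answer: $\frac{970507}{35} \approx 27729.0$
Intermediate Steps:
$p = \frac{2}{35}$ ($p = \left(-12\right) \left(- \frac{1}{210}\right) = \frac{2}{35} \approx 0.057143$)
$\left(p + 115\right) \left(-72 + 313\right) = \left(\frac{2}{35} + 115\right) \left(-72 + 313\right) = \frac{4027}{35} \cdot 241 = \frac{970507}{35}$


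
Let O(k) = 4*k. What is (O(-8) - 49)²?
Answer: 6561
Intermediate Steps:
(O(-8) - 49)² = (4*(-8) - 49)² = (-32 - 49)² = (-81)² = 6561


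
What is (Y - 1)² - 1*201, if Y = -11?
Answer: -57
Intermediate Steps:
(Y - 1)² - 1*201 = (-11 - 1)² - 1*201 = (-12)² - 201 = 144 - 201 = -57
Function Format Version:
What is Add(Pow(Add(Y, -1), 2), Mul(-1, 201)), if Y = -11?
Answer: -57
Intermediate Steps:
Add(Pow(Add(Y, -1), 2), Mul(-1, 201)) = Add(Pow(Add(-11, -1), 2), Mul(-1, 201)) = Add(Pow(-12, 2), -201) = Add(144, -201) = -57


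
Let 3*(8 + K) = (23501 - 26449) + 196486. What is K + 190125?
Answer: 763889/3 ≈ 2.5463e+5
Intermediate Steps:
K = 193514/3 (K = -8 + ((23501 - 26449) + 196486)/3 = -8 + (-2948 + 196486)/3 = -8 + (1/3)*193538 = -8 + 193538/3 = 193514/3 ≈ 64505.)
K + 190125 = 193514/3 + 190125 = 763889/3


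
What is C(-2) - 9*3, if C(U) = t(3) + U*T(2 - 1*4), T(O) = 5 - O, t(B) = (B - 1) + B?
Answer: -36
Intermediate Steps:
t(B) = -1 + 2*B (t(B) = (-1 + B) + B = -1 + 2*B)
C(U) = 5 + 7*U (C(U) = (-1 + 2*3) + U*(5 - (2 - 1*4)) = (-1 + 6) + U*(5 - (2 - 4)) = 5 + U*(5 - 1*(-2)) = 5 + U*(5 + 2) = 5 + U*7 = 5 + 7*U)
C(-2) - 9*3 = (5 + 7*(-2)) - 9*3 = (5 - 14) - 27 = -9 - 27 = -36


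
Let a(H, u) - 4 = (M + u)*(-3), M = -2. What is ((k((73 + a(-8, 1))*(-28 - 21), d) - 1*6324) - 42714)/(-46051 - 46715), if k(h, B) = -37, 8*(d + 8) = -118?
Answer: 49075/92766 ≈ 0.52902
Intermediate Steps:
d = -91/4 (d = -8 + (1/8)*(-118) = -8 - 59/4 = -91/4 ≈ -22.750)
a(H, u) = 10 - 3*u (a(H, u) = 4 + (-2 + u)*(-3) = 4 + (6 - 3*u) = 10 - 3*u)
((k((73 + a(-8, 1))*(-28 - 21), d) - 1*6324) - 42714)/(-46051 - 46715) = ((-37 - 1*6324) - 42714)/(-46051 - 46715) = ((-37 - 6324) - 42714)/(-92766) = (-6361 - 42714)*(-1/92766) = -49075*(-1/92766) = 49075/92766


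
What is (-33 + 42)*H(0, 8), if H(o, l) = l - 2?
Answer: 54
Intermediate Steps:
H(o, l) = -2 + l
(-33 + 42)*H(0, 8) = (-33 + 42)*(-2 + 8) = 9*6 = 54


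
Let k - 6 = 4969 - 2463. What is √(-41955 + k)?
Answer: I*√39443 ≈ 198.6*I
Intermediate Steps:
k = 2512 (k = 6 + (4969 - 2463) = 6 + 2506 = 2512)
√(-41955 + k) = √(-41955 + 2512) = √(-39443) = I*√39443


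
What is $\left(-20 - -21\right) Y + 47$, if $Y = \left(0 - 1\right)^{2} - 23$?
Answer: $25$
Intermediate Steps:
$Y = -22$ ($Y = \left(-1\right)^{2} - 23 = 1 - 23 = -22$)
$\left(-20 - -21\right) Y + 47 = \left(-20 - -21\right) \left(-22\right) + 47 = \left(-20 + 21\right) \left(-22\right) + 47 = 1 \left(-22\right) + 47 = -22 + 47 = 25$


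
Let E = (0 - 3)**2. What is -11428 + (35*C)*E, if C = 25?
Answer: -3553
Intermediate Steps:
E = 9 (E = (-3)**2 = 9)
-11428 + (35*C)*E = -11428 + (35*25)*9 = -11428 + 875*9 = -11428 + 7875 = -3553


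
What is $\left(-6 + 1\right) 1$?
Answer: $-5$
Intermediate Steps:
$\left(-6 + 1\right) 1 = \left(-5\right) 1 = -5$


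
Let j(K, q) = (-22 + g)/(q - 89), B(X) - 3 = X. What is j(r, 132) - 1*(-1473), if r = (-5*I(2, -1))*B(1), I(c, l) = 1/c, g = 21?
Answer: 63338/43 ≈ 1473.0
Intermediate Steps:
B(X) = 3 + X
r = -10 (r = (-5/2)*(3 + 1) = -5*½*4 = -5/2*4 = -10)
j(K, q) = -1/(-89 + q) (j(K, q) = (-22 + 21)/(q - 89) = -1/(-89 + q))
j(r, 132) - 1*(-1473) = -1/(-89 + 132) - 1*(-1473) = -1/43 + 1473 = 63338/43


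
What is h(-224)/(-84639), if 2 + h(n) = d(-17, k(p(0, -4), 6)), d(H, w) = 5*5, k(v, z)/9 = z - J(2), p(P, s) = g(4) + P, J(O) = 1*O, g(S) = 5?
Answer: -23/84639 ≈ -0.00027174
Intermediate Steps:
J(O) = O
p(P, s) = 5 + P
k(v, z) = -18 + 9*z (k(v, z) = 9*(z - 1*2) = 9*(z - 2) = 9*(-2 + z) = -18 + 9*z)
d(H, w) = 25
h(n) = 23 (h(n) = -2 + 25 = 23)
h(-224)/(-84639) = 23/(-84639) = 23*(-1/84639) = -23/84639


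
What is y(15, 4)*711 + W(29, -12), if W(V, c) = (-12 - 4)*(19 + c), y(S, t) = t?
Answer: 2732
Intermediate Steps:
W(V, c) = -304 - 16*c (W(V, c) = -16*(19 + c) = -304 - 16*c)
y(15, 4)*711 + W(29, -12) = 4*711 + (-304 - 16*(-12)) = 2844 + (-304 + 192) = 2844 - 112 = 2732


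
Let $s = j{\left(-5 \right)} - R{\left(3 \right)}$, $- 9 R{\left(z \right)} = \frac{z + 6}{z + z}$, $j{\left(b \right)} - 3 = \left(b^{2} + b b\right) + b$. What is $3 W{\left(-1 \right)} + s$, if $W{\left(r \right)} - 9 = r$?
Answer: $\frac{433}{6} \approx 72.167$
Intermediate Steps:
$W{\left(r \right)} = 9 + r$
$j{\left(b \right)} = 3 + b + 2 b^{2}$ ($j{\left(b \right)} = 3 + \left(\left(b^{2} + b b\right) + b\right) = 3 + \left(\left(b^{2} + b^{2}\right) + b\right) = 3 + \left(2 b^{2} + b\right) = 3 + \left(b + 2 b^{2}\right) = 3 + b + 2 b^{2}$)
$R{\left(z \right)} = - \frac{6 + z}{18 z}$ ($R{\left(z \right)} = - \frac{\left(z + 6\right) \frac{1}{z + z}}{9} = - \frac{\left(6 + z\right) \frac{1}{2 z}}{9} = - \frac{\frac{1}{2} \frac{1}{z} \left(6 + z\right)}{9} = - \frac{6 + z}{18 z}$)
$s = \frac{289}{6}$ ($s = \left(3 - 5 + 2 \left(-5\right)^{2}\right) - \frac{-6 - 3}{18 \cdot 3} = \left(3 - 5 + 2 \cdot 25\right) - \frac{1}{18} \cdot \frac{1}{3} \left(-6 - 3\right) = \left(3 - 5 + 50\right) - \frac{1}{18} \cdot \frac{1}{3} \left(-9\right) = 48 - - \frac{1}{6} = 48 + \frac{1}{6} = \frac{289}{6} \approx 48.167$)
$3 W{\left(-1 \right)} + s = 3 \left(9 - 1\right) + \frac{289}{6} = 3 \cdot 8 + \frac{289}{6} = 24 + \frac{289}{6} = \frac{433}{6}$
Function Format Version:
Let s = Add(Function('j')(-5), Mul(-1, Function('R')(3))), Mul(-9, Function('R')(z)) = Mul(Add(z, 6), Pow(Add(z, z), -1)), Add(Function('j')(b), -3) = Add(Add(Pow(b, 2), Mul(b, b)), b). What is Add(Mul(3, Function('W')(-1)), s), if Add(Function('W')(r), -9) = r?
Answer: Rational(433, 6) ≈ 72.167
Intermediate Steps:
Function('W')(r) = Add(9, r)
Function('j')(b) = Add(3, b, Mul(2, Pow(b, 2))) (Function('j')(b) = Add(3, Add(Add(Pow(b, 2), Mul(b, b)), b)) = Add(3, Add(Add(Pow(b, 2), Pow(b, 2)), b)) = Add(3, Add(Mul(2, Pow(b, 2)), b)) = Add(3, Add(b, Mul(2, Pow(b, 2)))) = Add(3, b, Mul(2, Pow(b, 2))))
Function('R')(z) = Mul(Rational(-1, 18), Pow(z, -1), Add(6, z)) (Function('R')(z) = Mul(Rational(-1, 9), Mul(Add(z, 6), Pow(Add(z, z), -1))) = Mul(Rational(-1, 9), Mul(Add(6, z), Pow(Mul(2, z), -1))) = Mul(Rational(-1, 9), Mul(Add(6, z), Mul(Rational(1, 2), Pow(z, -1)))) = Mul(Rational(-1, 9), Mul(Rational(1, 2), Pow(z, -1), Add(6, z))) = Mul(Rational(-1, 18), Pow(z, -1), Add(6, z)))
s = Rational(289, 6) (s = Add(Add(3, -5, Mul(2, Pow(-5, 2))), Mul(-1, Mul(Rational(1, 18), Pow(3, -1), Add(-6, Mul(-1, 3))))) = Add(Add(3, -5, Mul(2, 25)), Mul(-1, Mul(Rational(1, 18), Rational(1, 3), Add(-6, -3)))) = Add(Add(3, -5, 50), Mul(-1, Mul(Rational(1, 18), Rational(1, 3), -9))) = Add(48, Mul(-1, Rational(-1, 6))) = Add(48, Rational(1, 6)) = Rational(289, 6) ≈ 48.167)
Add(Mul(3, Function('W')(-1)), s) = Add(Mul(3, Add(9, -1)), Rational(289, 6)) = Add(Mul(3, 8), Rational(289, 6)) = Add(24, Rational(289, 6)) = Rational(433, 6)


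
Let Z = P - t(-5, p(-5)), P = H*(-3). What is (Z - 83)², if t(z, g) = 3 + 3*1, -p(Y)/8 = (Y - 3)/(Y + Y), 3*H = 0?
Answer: 7921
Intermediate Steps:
H = 0 (H = (⅓)*0 = 0)
p(Y) = -4*(-3 + Y)/Y (p(Y) = -8*(Y - 3)/(Y + Y) = -8*(-3 + Y)/(2*Y) = -8*(-3 + Y)*1/(2*Y) = -4*(-3 + Y)/Y)
t(z, g) = 6 (t(z, g) = 3 + 3 = 6)
P = 0 (P = 0*(-3) = 0)
Z = -6 (Z = 0 - 1*6 = 0 - 6 = -6)
(Z - 83)² = (-6 - 83)² = (-89)² = 7921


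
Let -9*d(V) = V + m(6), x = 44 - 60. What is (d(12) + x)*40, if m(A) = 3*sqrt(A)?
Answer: -2080/3 - 40*sqrt(6)/3 ≈ -725.99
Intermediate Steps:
x = -16
d(V) = -sqrt(6)/3 - V/9 (d(V) = -(V + 3*sqrt(6))/9 = -sqrt(6)/3 - V/9)
(d(12) + x)*40 = ((-sqrt(6)/3 - 1/9*12) - 16)*40 = ((-sqrt(6)/3 - 4/3) - 16)*40 = ((-4/3 - sqrt(6)/3) - 16)*40 = (-52/3 - sqrt(6)/3)*40 = -2080/3 - 40*sqrt(6)/3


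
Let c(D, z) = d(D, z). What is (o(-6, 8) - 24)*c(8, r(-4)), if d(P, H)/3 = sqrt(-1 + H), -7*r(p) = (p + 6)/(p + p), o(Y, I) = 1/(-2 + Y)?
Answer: -1737*I*sqrt(21)/112 ≈ -71.071*I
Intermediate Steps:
r(p) = -(6 + p)/(14*p) (r(p) = -(p + 6)/(7*(p + p)) = -(6 + p)/(7*(2*p)) = -(6 + p)*1/(2*p)/7 = -(6 + p)/(14*p))
d(P, H) = 3*sqrt(-1 + H)
c(D, z) = 3*sqrt(-1 + z)
(o(-6, 8) - 24)*c(8, r(-4)) = (1/(-2 - 6) - 24)*(3*sqrt(-1 + (1/14)*(-6 - 1*(-4))/(-4))) = (1/(-8) - 24)*(3*sqrt(-1 + (1/14)*(-1/4)*(-6 + 4))) = (-1/8 - 24)*(3*sqrt(-1 + (1/14)*(-1/4)*(-2))) = -579*sqrt(-1 + 1/28)/8 = -579*sqrt(-27/28)/8 = -579*3*I*sqrt(21)/14/8 = -1737*I*sqrt(21)/112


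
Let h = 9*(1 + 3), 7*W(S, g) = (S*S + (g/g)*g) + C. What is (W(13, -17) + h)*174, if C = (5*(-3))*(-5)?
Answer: 83346/7 ≈ 11907.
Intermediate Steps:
C = 75 (C = -15*(-5) = 75)
W(S, g) = 75/7 + g/7 + S²/7 (W(S, g) = ((S*S + (g/g)*g) + 75)/7 = ((S² + 1*g) + 75)/7 = ((S² + g) + 75)/7 = ((g + S²) + 75)/7 = (75 + g + S²)/7 = 75/7 + g/7 + S²/7)
h = 36 (h = 9*4 = 36)
(W(13, -17) + h)*174 = ((75/7 + (⅐)*(-17) + (⅐)*13²) + 36)*174 = ((75/7 - 17/7 + (⅐)*169) + 36)*174 = ((75/7 - 17/7 + 169/7) + 36)*174 = (227/7 + 36)*174 = (479/7)*174 = 83346/7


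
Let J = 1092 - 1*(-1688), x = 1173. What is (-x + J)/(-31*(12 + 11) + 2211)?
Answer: 1607/1498 ≈ 1.0728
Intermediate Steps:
J = 2780 (J = 1092 + 1688 = 2780)
(-x + J)/(-31*(12 + 11) + 2211) = (-1*1173 + 2780)/(-31*(12 + 11) + 2211) = (-1173 + 2780)/(-31*23 + 2211) = 1607/(-713 + 2211) = 1607/1498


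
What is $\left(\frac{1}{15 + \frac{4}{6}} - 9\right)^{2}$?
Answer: $\frac{176400}{2209} \approx 79.855$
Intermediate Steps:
$\left(\frac{1}{15 + \frac{4}{6}} - 9\right)^{2} = \left(\frac{1}{15 + 4 \cdot \frac{1}{6}} - 9\right)^{2} = \left(\frac{1}{15 + \frac{2}{3}} - 9\right)^{2} = \left(\frac{1}{\frac{47}{3}} - 9\right)^{2} = \left(\frac{3}{47} - 9\right)^{2} = \left(- \frac{420}{47}\right)^{2} = \frac{176400}{2209}$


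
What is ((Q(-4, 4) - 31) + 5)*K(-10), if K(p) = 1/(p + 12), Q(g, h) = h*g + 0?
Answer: -21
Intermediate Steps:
Q(g, h) = g*h (Q(g, h) = g*h + 0 = g*h)
K(p) = 1/(12 + p)
((Q(-4, 4) - 31) + 5)*K(-10) = ((-4*4 - 31) + 5)/(12 - 10) = ((-16 - 31) + 5)/2 = (-47 + 5)*(½) = -42*½ = -21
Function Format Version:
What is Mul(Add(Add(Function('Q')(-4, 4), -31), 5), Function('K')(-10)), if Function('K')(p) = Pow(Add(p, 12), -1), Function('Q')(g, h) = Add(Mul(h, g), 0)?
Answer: -21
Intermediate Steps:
Function('Q')(g, h) = Mul(g, h) (Function('Q')(g, h) = Add(Mul(g, h), 0) = Mul(g, h))
Function('K')(p) = Pow(Add(12, p), -1)
Mul(Add(Add(Function('Q')(-4, 4), -31), 5), Function('K')(-10)) = Mul(Add(Add(Mul(-4, 4), -31), 5), Pow(Add(12, -10), -1)) = Mul(Add(Add(-16, -31), 5), Pow(2, -1)) = Mul(Add(-47, 5), Rational(1, 2)) = Mul(-42, Rational(1, 2)) = -21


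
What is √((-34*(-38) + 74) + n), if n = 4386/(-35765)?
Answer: 22*√3609797215/35765 ≈ 36.958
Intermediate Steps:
n = -4386/35765 (n = 4386*(-1/35765) = -4386/35765 ≈ -0.12263)
√((-34*(-38) + 74) + n) = √((-34*(-38) + 74) - 4386/35765) = √((1292 + 74) - 4386/35765) = √(1366 - 4386/35765) = √(48850604/35765) = 22*√3609797215/35765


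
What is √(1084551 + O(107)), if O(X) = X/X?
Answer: 2*√271138 ≈ 1041.4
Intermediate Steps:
O(X) = 1
√(1084551 + O(107)) = √(1084551 + 1) = √1084552 = 2*√271138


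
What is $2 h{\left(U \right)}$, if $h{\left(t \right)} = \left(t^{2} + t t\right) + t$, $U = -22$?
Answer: $1892$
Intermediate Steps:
$h{\left(t \right)} = t + 2 t^{2}$ ($h{\left(t \right)} = \left(t^{2} + t^{2}\right) + t = 2 t^{2} + t = t + 2 t^{2}$)
$2 h{\left(U \right)} = 2 \left(- 22 \left(1 + 2 \left(-22\right)\right)\right) = 2 \left(- 22 \left(1 - 44\right)\right) = 2 \left(\left(-22\right) \left(-43\right)\right) = 2 \cdot 946 = 1892$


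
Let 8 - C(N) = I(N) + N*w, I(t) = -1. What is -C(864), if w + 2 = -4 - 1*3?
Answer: -7785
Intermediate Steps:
w = -9 (w = -2 + (-4 - 1*3) = -2 + (-4 - 3) = -2 - 7 = -9)
C(N) = 9 + 9*N (C(N) = 8 - (-1 + N*(-9)) = 8 - (-1 - 9*N) = 8 + (1 + 9*N) = 9 + 9*N)
-C(864) = -(9 + 9*864) = -(9 + 7776) = -1*7785 = -7785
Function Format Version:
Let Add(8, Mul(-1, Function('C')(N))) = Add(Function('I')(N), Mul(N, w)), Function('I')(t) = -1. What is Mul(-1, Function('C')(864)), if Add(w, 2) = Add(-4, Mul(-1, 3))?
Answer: -7785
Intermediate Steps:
w = -9 (w = Add(-2, Add(-4, Mul(-1, 3))) = Add(-2, Add(-4, -3)) = Add(-2, -7) = -9)
Function('C')(N) = Add(9, Mul(9, N)) (Function('C')(N) = Add(8, Mul(-1, Add(-1, Mul(N, -9)))) = Add(8, Mul(-1, Add(-1, Mul(-9, N)))) = Add(8, Add(1, Mul(9, N))) = Add(9, Mul(9, N)))
Mul(-1, Function('C')(864)) = Mul(-1, Add(9, Mul(9, 864))) = Mul(-1, Add(9, 7776)) = Mul(-1, 7785) = -7785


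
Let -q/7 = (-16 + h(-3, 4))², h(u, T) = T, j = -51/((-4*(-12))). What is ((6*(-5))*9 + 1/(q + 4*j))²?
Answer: 1195160578756/16394401 ≈ 72901.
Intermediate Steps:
j = -17/16 (j = -51/48 = -51*1/48 = -17/16 ≈ -1.0625)
q = -1008 (q = -7*(-16 + 4)² = -7*(-12)² = -7*144 = -1008)
((6*(-5))*9 + 1/(q + 4*j))² = ((6*(-5))*9 + 1/(-1008 + 4*(-17/16)))² = (-30*9 + 1/(-1008 - 17/4))² = (-270 + 1/(-4049/4))² = (-270 - 4/4049)² = (-1093234/4049)² = 1195160578756/16394401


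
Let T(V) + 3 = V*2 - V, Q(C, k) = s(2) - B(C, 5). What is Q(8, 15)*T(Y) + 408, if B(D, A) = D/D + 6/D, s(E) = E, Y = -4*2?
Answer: 1621/4 ≈ 405.25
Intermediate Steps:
Y = -8
B(D, A) = 1 + 6/D
Q(C, k) = 2 - (6 + C)/C
T(V) = -3 + V (T(V) = -3 + (V*2 - V) = -3 + (2*V - V) = -3 + V)
Q(8, 15)*T(Y) + 408 = ((-6 + 8)/8)*(-3 - 8) + 408 = ((⅛)*2)*(-11) + 408 = (¼)*(-11) + 408 = -11/4 + 408 = 1621/4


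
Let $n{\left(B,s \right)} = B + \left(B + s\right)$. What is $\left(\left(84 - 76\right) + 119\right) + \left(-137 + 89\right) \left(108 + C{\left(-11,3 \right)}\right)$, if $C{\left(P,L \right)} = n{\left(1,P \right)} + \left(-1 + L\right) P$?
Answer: $-3569$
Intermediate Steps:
$n{\left(B,s \right)} = s + 2 B$
$C{\left(P,L \right)} = 2 + P + P \left(-1 + L\right)$ ($C{\left(P,L \right)} = \left(P + 2 \cdot 1\right) + \left(-1 + L\right) P = \left(P + 2\right) + P \left(-1 + L\right) = \left(2 + P\right) + P \left(-1 + L\right) = 2 + P + P \left(-1 + L\right)$)
$\left(\left(84 - 76\right) + 119\right) + \left(-137 + 89\right) \left(108 + C{\left(-11,3 \right)}\right) = \left(\left(84 - 76\right) + 119\right) + \left(-137 + 89\right) \left(108 + \left(2 + 3 \left(-11\right)\right)\right) = \left(8 + 119\right) - 48 \left(108 + \left(2 - 33\right)\right) = 127 - 48 \left(108 - 31\right) = 127 - 3696 = -3569$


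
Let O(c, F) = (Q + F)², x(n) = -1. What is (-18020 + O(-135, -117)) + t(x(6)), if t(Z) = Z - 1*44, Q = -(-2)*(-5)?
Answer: -1936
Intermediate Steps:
Q = -10 (Q = -2*5 = -10)
O(c, F) = (-10 + F)²
t(Z) = -44 + Z (t(Z) = Z - 44 = -44 + Z)
(-18020 + O(-135, -117)) + t(x(6)) = (-18020 + (-10 - 117)²) + (-44 - 1) = (-18020 + (-127)²) - 45 = (-18020 + 16129) - 45 = -1891 - 45 = -1936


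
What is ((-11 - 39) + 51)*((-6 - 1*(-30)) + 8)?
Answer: 32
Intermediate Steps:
((-11 - 39) + 51)*((-6 - 1*(-30)) + 8) = (-50 + 51)*((-6 + 30) + 8) = 1*(24 + 8) = 1*32 = 32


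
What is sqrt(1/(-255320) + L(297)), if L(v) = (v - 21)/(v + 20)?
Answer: sqrt(1425857324182330)/40468220 ≈ 0.93309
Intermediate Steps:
L(v) = (-21 + v)/(20 + v)
sqrt(1/(-255320) + L(297)) = sqrt(1/(-255320) + (-21 + 297)/(20 + 297)) = sqrt(-1/255320 + 276/317) = sqrt(70468003/80936440) = sqrt(1425857324182330)/40468220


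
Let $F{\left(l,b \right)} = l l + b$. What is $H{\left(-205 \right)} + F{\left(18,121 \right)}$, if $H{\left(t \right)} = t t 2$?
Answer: $84495$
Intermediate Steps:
$H{\left(t \right)} = 2 t^{2}$ ($H{\left(t \right)} = t^{2} \cdot 2 = 2 t^{2}$)
$F{\left(l,b \right)} = b + l^{2}$ ($F{\left(l,b \right)} = l^{2} + b = b + l^{2}$)
$H{\left(-205 \right)} + F{\left(18,121 \right)} = 2 \left(-205\right)^{2} + \left(121 + 18^{2}\right) = 2 \cdot 42025 + \left(121 + 324\right) = 84050 + 445 = 84495$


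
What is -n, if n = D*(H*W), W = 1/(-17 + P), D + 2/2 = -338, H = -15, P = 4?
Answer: 5085/13 ≈ 391.15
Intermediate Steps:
D = -339 (D = -1 - 338 = -339)
W = -1/13 (W = 1/(-17 + 4) = 1/(-13) = -1/13 ≈ -0.076923)
n = -5085/13 (n = -(-5085)*(-1)/13 = -339*15/13 = -5085/13 ≈ -391.15)
-n = -1*(-5085/13) = 5085/13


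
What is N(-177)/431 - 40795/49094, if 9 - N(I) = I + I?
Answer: 238477/21159514 ≈ 0.011270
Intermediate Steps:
N(I) = 9 - 2*I (N(I) = 9 - (I + I) = 9 - 2*I)
N(-177)/431 - 40795/49094 = (9 - 2*(-177))/431 - 40795/49094 = (9 + 354)*(1/431) - 40795*1/49094 = 363*(1/431) - 40795/49094 = 363/431 - 40795/49094 = 238477/21159514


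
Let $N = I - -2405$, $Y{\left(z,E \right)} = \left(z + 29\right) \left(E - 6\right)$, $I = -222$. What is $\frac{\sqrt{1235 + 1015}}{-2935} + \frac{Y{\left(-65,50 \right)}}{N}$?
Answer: $- \frac{1584}{2183} - \frac{3 \sqrt{10}}{587} \approx -0.74177$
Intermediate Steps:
$Y{\left(z,E \right)} = \left(-6 + E\right) \left(29 + z\right)$ ($Y{\left(z,E \right)} = \left(29 + z\right) \left(-6 + E\right) = \left(-6 + E\right) \left(29 + z\right)$)
$N = 2183$ ($N = -222 - -2405 = -222 + 2405 = 2183$)
$\frac{\sqrt{1235 + 1015}}{-2935} + \frac{Y{\left(-65,50 \right)}}{N} = \frac{\sqrt{1235 + 1015}}{-2935} + \frac{-174 - -390 + 29 \cdot 50 + 50 \left(-65\right)}{2183} = \sqrt{2250} \left(- \frac{1}{2935}\right) + \left(-174 + 390 + 1450 - 3250\right) \frac{1}{2183} = 15 \sqrt{10} \left(- \frac{1}{2935}\right) - \frac{1584}{2183} = - \frac{3 \sqrt{10}}{587} - \frac{1584}{2183} = - \frac{1584}{2183} - \frac{3 \sqrt{10}}{587}$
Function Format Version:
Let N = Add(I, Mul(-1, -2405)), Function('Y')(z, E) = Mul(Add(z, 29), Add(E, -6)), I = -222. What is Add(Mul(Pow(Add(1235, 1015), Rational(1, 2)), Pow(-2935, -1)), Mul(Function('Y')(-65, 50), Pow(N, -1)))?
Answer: Add(Rational(-1584, 2183), Mul(Rational(-3, 587), Pow(10, Rational(1, 2)))) ≈ -0.74177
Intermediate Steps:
Function('Y')(z, E) = Mul(Add(-6, E), Add(29, z)) (Function('Y')(z, E) = Mul(Add(29, z), Add(-6, E)) = Mul(Add(-6, E), Add(29, z)))
N = 2183 (N = Add(-222, Mul(-1, -2405)) = Add(-222, 2405) = 2183)
Add(Mul(Pow(Add(1235, 1015), Rational(1, 2)), Pow(-2935, -1)), Mul(Function('Y')(-65, 50), Pow(N, -1))) = Add(Mul(Pow(Add(1235, 1015), Rational(1, 2)), Pow(-2935, -1)), Mul(Add(-174, Mul(-6, -65), Mul(29, 50), Mul(50, -65)), Pow(2183, -1))) = Add(Mul(Pow(2250, Rational(1, 2)), Rational(-1, 2935)), Mul(Add(-174, 390, 1450, -3250), Rational(1, 2183))) = Add(Mul(Mul(15, Pow(10, Rational(1, 2))), Rational(-1, 2935)), Mul(-1584, Rational(1, 2183))) = Add(Mul(Rational(-3, 587), Pow(10, Rational(1, 2))), Rational(-1584, 2183)) = Add(Rational(-1584, 2183), Mul(Rational(-3, 587), Pow(10, Rational(1, 2))))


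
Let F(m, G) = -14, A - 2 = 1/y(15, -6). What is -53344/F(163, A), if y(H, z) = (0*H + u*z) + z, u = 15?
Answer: 26672/7 ≈ 3810.3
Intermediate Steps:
y(H, z) = 16*z (y(H, z) = (0*H + 15*z) + z = (0 + 15*z) + z = 15*z + z = 16*z)
A = 191/96 (A = 2 + 1/(16*(-6)) = 2 + 1/(-96) = 2 - 1/96 = 191/96 ≈ 1.9896)
-53344/F(163, A) = -53344/(-14) = -53344*(-1/14) = 26672/7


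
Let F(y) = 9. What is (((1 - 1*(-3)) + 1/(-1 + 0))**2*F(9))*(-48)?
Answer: -3888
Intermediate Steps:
(((1 - 1*(-3)) + 1/(-1 + 0))**2*F(9))*(-48) = (((1 - 1*(-3)) + 1/(-1 + 0))**2*9)*(-48) = (((1 + 3) + 1/(-1))**2*9)*(-48) = ((4 - 1)**2*9)*(-48) = (3**2*9)*(-48) = (9*9)*(-48) = 81*(-48) = -3888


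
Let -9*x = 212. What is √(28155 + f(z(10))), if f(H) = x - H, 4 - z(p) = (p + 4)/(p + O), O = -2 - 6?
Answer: √253210/3 ≈ 167.73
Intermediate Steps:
O = -8
x = -212/9 (x = -⅑*212 = -212/9 ≈ -23.556)
z(p) = 4 - (4 + p)/(-8 + p) (z(p) = 4 - (p + 4)/(p - 8) = 4 - (4 + p)/(-8 + p))
f(H) = -212/9 - H
√(28155 + f(z(10))) = √(28155 + (-212/9 - 3*(-12 + 10)/(-8 + 10))) = √(28155 + (-212/9 - 3*(-2)/2)) = √(28155 + (-212/9 - 1*(-3))) = √(28155 + (-212/9 + 3)) = √(28155 - 185/9) = √(253210/9) = √253210/3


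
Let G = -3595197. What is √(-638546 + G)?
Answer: I*√4233743 ≈ 2057.6*I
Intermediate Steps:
√(-638546 + G) = √(-638546 - 3595197) = √(-4233743) = I*√4233743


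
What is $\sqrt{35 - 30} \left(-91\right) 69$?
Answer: $- 6279 \sqrt{5} \approx -14040.0$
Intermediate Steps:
$\sqrt{35 - 30} \left(-91\right) 69 = \sqrt{5} \left(-91\right) 69 = - 91 \sqrt{5} \cdot 69 = - 6279 \sqrt{5}$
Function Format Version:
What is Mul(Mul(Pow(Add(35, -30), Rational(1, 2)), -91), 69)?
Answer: Mul(-6279, Pow(5, Rational(1, 2))) ≈ -14040.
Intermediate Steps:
Mul(Mul(Pow(Add(35, -30), Rational(1, 2)), -91), 69) = Mul(Mul(Pow(5, Rational(1, 2)), -91), 69) = Mul(Mul(-91, Pow(5, Rational(1, 2))), 69) = Mul(-6279, Pow(5, Rational(1, 2)))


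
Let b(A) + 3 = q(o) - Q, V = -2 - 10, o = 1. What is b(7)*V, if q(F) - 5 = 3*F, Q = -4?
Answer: -108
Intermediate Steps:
V = -12
q(F) = 5 + 3*F
b(A) = 9 (b(A) = -3 + ((5 + 3*1) - 1*(-4)) = -3 + ((5 + 3) + 4) = -3 + (8 + 4) = -3 + 12 = 9)
b(7)*V = 9*(-12) = -108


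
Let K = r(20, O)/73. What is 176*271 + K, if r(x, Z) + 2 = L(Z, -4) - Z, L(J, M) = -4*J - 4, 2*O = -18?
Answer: 3481847/73 ≈ 47697.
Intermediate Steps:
O = -9 (O = (1/2)*(-18) = -9)
L(J, M) = -4 - 4*J
r(x, Z) = -6 - 5*Z (r(x, Z) = -2 + ((-4 - 4*Z) - Z) = -2 + (-4 - 5*Z) = -6 - 5*Z)
K = 39/73 (K = (-6 - 5*(-9))/73 = (-6 + 45)*(1/73) = 39*(1/73) = 39/73 ≈ 0.53425)
176*271 + K = 176*271 + 39/73 = 47696 + 39/73 = 3481847/73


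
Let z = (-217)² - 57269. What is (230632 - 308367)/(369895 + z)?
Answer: -15547/71943 ≈ -0.21610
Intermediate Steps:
z = -10180 (z = 47089 - 57269 = -10180)
(230632 - 308367)/(369895 + z) = (230632 - 308367)/(369895 - 10180) = -77735/359715 = -77735*1/359715 = -15547/71943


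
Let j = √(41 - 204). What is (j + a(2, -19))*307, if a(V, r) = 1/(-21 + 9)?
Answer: -307/12 + 307*I*√163 ≈ -25.583 + 3919.5*I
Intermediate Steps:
a(V, r) = -1/12 (a(V, r) = 1/(-12) = -1/12)
j = I*√163 (j = √(-163) = I*√163 ≈ 12.767*I)
(j + a(2, -19))*307 = (I*√163 - 1/12)*307 = (-1/12 + I*√163)*307 = -307/12 + 307*I*√163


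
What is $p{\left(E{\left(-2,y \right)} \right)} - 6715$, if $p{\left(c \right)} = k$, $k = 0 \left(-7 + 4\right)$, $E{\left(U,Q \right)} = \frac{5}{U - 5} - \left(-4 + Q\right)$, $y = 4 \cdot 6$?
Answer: $-6715$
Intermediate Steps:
$y = 24$
$E{\left(U,Q \right)} = 4 - Q + \frac{5}{-5 + U}$ ($E{\left(U,Q \right)} = \frac{5}{-5 + U} - \left(-4 + Q\right) = 4 - Q + \frac{5}{-5 + U}$)
$k = 0$ ($k = 0 \left(-3\right) = 0$)
$p{\left(c \right)} = 0$
$p{\left(E{\left(-2,y \right)} \right)} - 6715 = 0 - 6715 = -6715$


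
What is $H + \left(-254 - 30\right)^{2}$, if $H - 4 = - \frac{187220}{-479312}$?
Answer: $\frac{9665373285}{119828} \approx 80660.0$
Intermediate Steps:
$H = \frac{526117}{119828}$ ($H = 4 - \frac{187220}{-479312} = 4 - 187220 \left(- \frac{1}{479312}\right) = 4 - - \frac{46805}{119828} = 4 + \frac{46805}{119828} = \frac{526117}{119828} \approx 4.3906$)
$H + \left(-254 - 30\right)^{2} = \frac{526117}{119828} + \left(-254 - 30\right)^{2} = \frac{526117}{119828} + \left(-284\right)^{2} = \frac{526117}{119828} + 80656 = \frac{9665373285}{119828}$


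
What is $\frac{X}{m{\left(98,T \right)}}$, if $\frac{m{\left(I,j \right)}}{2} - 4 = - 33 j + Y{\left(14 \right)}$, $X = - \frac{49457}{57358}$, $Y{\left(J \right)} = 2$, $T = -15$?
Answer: $- \frac{49457}{57472716} \approx -0.00086053$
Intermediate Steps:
$X = - \frac{49457}{57358}$ ($X = \left(-49457\right) \frac{1}{57358} = - \frac{49457}{57358} \approx -0.86225$)
$m{\left(I,j \right)} = 12 - 66 j$ ($m{\left(I,j \right)} = 8 + 2 \left(- 33 j + 2\right) = 8 + 2 \left(2 - 33 j\right) = 8 - \left(-4 + 66 j\right) = 12 - 66 j$)
$\frac{X}{m{\left(98,T \right)}} = - \frac{49457}{57358 \left(12 - -990\right)} = - \frac{49457}{57358 \left(12 + 990\right)} = - \frac{49457}{57358 \cdot 1002} = \left(- \frac{49457}{57358}\right) \frac{1}{1002} = - \frac{49457}{57472716}$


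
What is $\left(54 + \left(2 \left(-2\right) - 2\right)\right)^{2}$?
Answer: $2304$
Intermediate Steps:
$\left(54 + \left(2 \left(-2\right) - 2\right)\right)^{2} = \left(54 - 6\right)^{2} = 48^{2} = 2304$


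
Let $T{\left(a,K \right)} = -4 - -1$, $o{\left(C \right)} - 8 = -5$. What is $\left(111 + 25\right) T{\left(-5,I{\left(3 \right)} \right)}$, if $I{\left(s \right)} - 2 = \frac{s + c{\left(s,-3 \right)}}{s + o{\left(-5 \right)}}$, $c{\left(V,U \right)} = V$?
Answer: $-408$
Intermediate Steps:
$o{\left(C \right)} = 3$ ($o{\left(C \right)} = 8 - 5 = 3$)
$I{\left(s \right)} = 2 + \frac{2 s}{3 + s}$ ($I{\left(s \right)} = 2 + \frac{s + s}{s + 3} = 2 + \frac{2 s}{3 + s}$)
$T{\left(a,K \right)} = -3$ ($T{\left(a,K \right)} = -4 + 1 = -3$)
$\left(111 + 25\right) T{\left(-5,I{\left(3 \right)} \right)} = \left(111 + 25\right) \left(-3\right) = 136 \left(-3\right) = -408$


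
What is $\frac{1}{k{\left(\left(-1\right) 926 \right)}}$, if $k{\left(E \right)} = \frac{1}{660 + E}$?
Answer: $-266$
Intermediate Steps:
$\frac{1}{k{\left(\left(-1\right) 926 \right)}} = \frac{1}{\frac{1}{660 - 926}} = \frac{1}{\frac{1}{-266}} = \frac{1}{- \frac{1}{266}} = -266$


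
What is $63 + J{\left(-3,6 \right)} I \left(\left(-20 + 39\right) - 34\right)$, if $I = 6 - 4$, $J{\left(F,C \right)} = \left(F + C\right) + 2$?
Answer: $-87$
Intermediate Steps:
$J{\left(F,C \right)} = 2 + C + F$ ($J{\left(F,C \right)} = \left(C + F\right) + 2 = 2 + C + F$)
$I = 2$ ($I = 6 - 4 = 2$)
$63 + J{\left(-3,6 \right)} I \left(\left(-20 + 39\right) - 34\right) = 63 + \left(2 + 6 - 3\right) 2 \left(\left(-20 + 39\right) - 34\right) = 63 + 5 \cdot 2 \left(19 - 34\right) = 63 + 10 \left(-15\right) = 63 - 150 = -87$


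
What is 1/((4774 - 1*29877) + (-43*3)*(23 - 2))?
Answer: -1/27812 ≈ -3.5956e-5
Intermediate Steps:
1/((4774 - 1*29877) + (-43*3)*(23 - 2)) = 1/((4774 - 29877) - 129*21) = 1/(-25103 - 2709) = 1/(-27812) = -1/27812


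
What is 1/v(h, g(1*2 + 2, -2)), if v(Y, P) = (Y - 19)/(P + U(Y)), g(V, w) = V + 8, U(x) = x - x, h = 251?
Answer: 3/58 ≈ 0.051724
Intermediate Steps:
U(x) = 0
g(V, w) = 8 + V
v(Y, P) = (-19 + Y)/P (v(Y, P) = (Y - 19)/(P + 0) = (-19 + Y)/P)
1/v(h, g(1*2 + 2, -2)) = 1/((-19 + 251)/(8 + (1*2 + 2))) = 1/(232/(8 + (2 + 2))) = 1/(232/(8 + 4)) = 1/(232/12) = 1/((1/12)*232) = 1/(58/3) = 3/58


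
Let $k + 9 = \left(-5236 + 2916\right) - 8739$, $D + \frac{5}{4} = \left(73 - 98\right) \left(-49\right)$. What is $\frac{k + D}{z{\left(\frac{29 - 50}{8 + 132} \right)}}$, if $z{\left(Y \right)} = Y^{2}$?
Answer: $- \frac{3937700}{9} \approx -4.3752 \cdot 10^{5}$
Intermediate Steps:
$D = \frac{4895}{4}$ ($D = - \frac{5}{4} + \left(73 - 98\right) \left(-49\right) = - \frac{5}{4} - -1225 = - \frac{5}{4} + 1225 = \frac{4895}{4} \approx 1223.8$)
$k = -11068$ ($k = -9 + \left(\left(-5236 + 2916\right) - 8739\right) = -9 - 11059 = -11068$)
$\frac{k + D}{z{\left(\frac{29 - 50}{8 + 132} \right)}} = \frac{-11068 + \frac{4895}{4}}{\left(\frac{29 - 50}{8 + 132}\right)^{2}} = - \frac{39377}{4 \left(- \frac{21}{140}\right)^{2}} = - \frac{39377}{4 \left(\left(-21\right) \frac{1}{140}\right)^{2}} = - \frac{39377}{4 \left(- \frac{3}{20}\right)^{2}} = - \frac{39377}{4 \cdot \frac{9}{400}} = \left(- \frac{39377}{4}\right) \frac{400}{9} = - \frac{3937700}{9}$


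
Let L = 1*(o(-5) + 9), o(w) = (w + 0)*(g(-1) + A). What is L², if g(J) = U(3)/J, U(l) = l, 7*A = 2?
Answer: 24964/49 ≈ 509.47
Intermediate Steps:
A = 2/7 (A = (⅐)*2 = 2/7 ≈ 0.28571)
g(J) = 3/J
o(w) = -19*w/7 (o(w) = (w + 0)*(3/(-1) + 2/7) = w*(3*(-1) + 2/7) = w*(-3 + 2/7) = w*(-19/7) = -19*w/7)
L = 158/7 (L = 1*(-19/7*(-5) + 9) = 1*(95/7 + 9) = 1*(158/7) = 158/7 ≈ 22.571)
L² = (158/7)² = 24964/49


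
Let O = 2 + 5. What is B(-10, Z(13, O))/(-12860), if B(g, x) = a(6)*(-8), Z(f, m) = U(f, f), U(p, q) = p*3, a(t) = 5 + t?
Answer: 22/3215 ≈ 0.0068429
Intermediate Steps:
O = 7
U(p, q) = 3*p
Z(f, m) = 3*f
B(g, x) = -88 (B(g, x) = (5 + 6)*(-8) = 11*(-8) = -88)
B(-10, Z(13, O))/(-12860) = -88/(-12860) = -88*(-1/12860) = 22/3215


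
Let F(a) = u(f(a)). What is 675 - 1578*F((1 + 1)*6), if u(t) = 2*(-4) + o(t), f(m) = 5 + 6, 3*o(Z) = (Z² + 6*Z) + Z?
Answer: -90849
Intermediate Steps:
o(Z) = Z²/3 + 7*Z/3 (o(Z) = ((Z² + 6*Z) + Z)/3 = (Z² + 7*Z)/3 = Z²/3 + 7*Z/3)
f(m) = 11
u(t) = -8 + t*(7 + t)/3 (u(t) = 2*(-4) + t*(7 + t)/3 = -8 + t*(7 + t)/3)
F(a) = 58 (F(a) = -8 + (⅓)*11*(7 + 11) = -8 + (⅓)*11*18 = -8 + 66 = 58)
675 - 1578*F((1 + 1)*6) = 675 - 1578*58 = 675 - 91524 = -90849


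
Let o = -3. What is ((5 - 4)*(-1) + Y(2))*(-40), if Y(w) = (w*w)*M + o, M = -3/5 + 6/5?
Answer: 64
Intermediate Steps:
M = 3/5 (M = -3*1/5 + 6*(1/5) = -3/5 + 6/5 = 3/5 ≈ 0.60000)
Y(w) = -3 + 3*w**2/5 (Y(w) = (w*w)*(3/5) - 3 = w**2*(3/5) - 3 = 3*w**2/5 - 3 = -3 + 3*w**2/5)
((5 - 4)*(-1) + Y(2))*(-40) = ((5 - 4)*(-1) + (-3 + (3/5)*2**2))*(-40) = (1*(-1) + (-3 + (3/5)*4))*(-40) = (-1 + (-3 + 12/5))*(-40) = (-1 - 3/5)*(-40) = -8/5*(-40) = 64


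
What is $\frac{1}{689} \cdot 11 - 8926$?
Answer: $- \frac{6150003}{689} \approx -8926.0$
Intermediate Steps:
$\frac{1}{689} \cdot 11 - 8926 = \frac{11}{689} - 8926 = - \frac{6150003}{689}$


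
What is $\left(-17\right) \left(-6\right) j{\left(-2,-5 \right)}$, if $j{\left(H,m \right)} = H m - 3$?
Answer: $714$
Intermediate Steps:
$j{\left(H,m \right)} = -3 + H m$
$\left(-17\right) \left(-6\right) j{\left(-2,-5 \right)} = \left(-17\right) \left(-6\right) \left(-3 - -10\right) = 102 \left(-3 + 10\right) = 102 \cdot 7 = 714$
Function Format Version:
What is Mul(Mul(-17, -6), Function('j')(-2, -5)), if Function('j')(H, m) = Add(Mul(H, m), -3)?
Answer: 714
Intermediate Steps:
Function('j')(H, m) = Add(-3, Mul(H, m))
Mul(Mul(-17, -6), Function('j')(-2, -5)) = Mul(Mul(-17, -6), Add(-3, Mul(-2, -5))) = Mul(102, Add(-3, 10)) = Mul(102, 7) = 714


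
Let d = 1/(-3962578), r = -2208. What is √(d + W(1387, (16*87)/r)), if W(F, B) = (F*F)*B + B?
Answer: I*√19043596114331664398/3962578 ≈ 1101.3*I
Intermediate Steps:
W(F, B) = B + B*F² (W(F, B) = F²*B + B = B*F² + B = B + B*F²)
d = -1/3962578 ≈ -2.5236e-7
√(d + W(1387, (16*87)/r)) = √(-1/3962578 + ((16*87)/(-2208))*(1 + 1387²)) = √(-1/3962578 + (1392*(-1/2208))*(1 + 1923769)) = √(-1/3962578 - 29/46*1923770) = √(-1/3962578 - 27894665/23) = √(-4805860254191/3962578) = I*√19043596114331664398/3962578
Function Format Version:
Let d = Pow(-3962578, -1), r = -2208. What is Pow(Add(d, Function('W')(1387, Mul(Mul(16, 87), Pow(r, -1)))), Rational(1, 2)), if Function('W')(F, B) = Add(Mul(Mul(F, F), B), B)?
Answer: Mul(Rational(1, 3962578), I, Pow(19043596114331664398, Rational(1, 2))) ≈ Mul(1101.3, I)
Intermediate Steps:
Function('W')(F, B) = Add(B, Mul(B, Pow(F, 2))) (Function('W')(F, B) = Add(Mul(Pow(F, 2), B), B) = Add(Mul(B, Pow(F, 2)), B) = Add(B, Mul(B, Pow(F, 2))))
d = Rational(-1, 3962578) ≈ -2.5236e-7
Pow(Add(d, Function('W')(1387, Mul(Mul(16, 87), Pow(r, -1)))), Rational(1, 2)) = Pow(Add(Rational(-1, 3962578), Mul(Mul(Mul(16, 87), Pow(-2208, -1)), Add(1, Pow(1387, 2)))), Rational(1, 2)) = Pow(Add(Rational(-1, 3962578), Mul(Mul(1392, Rational(-1, 2208)), Add(1, 1923769))), Rational(1, 2)) = Pow(Add(Rational(-1, 3962578), Mul(Rational(-29, 46), 1923770)), Rational(1, 2)) = Pow(Add(Rational(-1, 3962578), Rational(-27894665, 23)), Rational(1, 2)) = Pow(Rational(-4805860254191, 3962578), Rational(1, 2)) = Mul(Rational(1, 3962578), I, Pow(19043596114331664398, Rational(1, 2)))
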